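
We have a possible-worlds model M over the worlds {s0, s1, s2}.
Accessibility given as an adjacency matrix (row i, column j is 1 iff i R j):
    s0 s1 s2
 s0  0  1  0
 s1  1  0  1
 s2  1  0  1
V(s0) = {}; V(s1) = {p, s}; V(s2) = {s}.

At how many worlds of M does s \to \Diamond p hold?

Recall that \Diamond ψ holds at a world iff ψ holds at some accessible world.
Let φ = s \to \Diamond p. Evaluate φ at each world:
  s0 (successors {s1}): φ is true.
  s1 (successors {s0, s2}): φ is false.
  s2 (successors {s0, s2}): φ is false.
For instance, at s1:
  At s1: s is true, \Diamond p is false, so s \to \Diamond p is false.
    At s1: \Diamond p requires p at some successor in {s0, s2}.
      At s0: p is false.
      At s2: p is false.
    So \Diamond p is false at s1.
Satisfying worlds: {s0}

1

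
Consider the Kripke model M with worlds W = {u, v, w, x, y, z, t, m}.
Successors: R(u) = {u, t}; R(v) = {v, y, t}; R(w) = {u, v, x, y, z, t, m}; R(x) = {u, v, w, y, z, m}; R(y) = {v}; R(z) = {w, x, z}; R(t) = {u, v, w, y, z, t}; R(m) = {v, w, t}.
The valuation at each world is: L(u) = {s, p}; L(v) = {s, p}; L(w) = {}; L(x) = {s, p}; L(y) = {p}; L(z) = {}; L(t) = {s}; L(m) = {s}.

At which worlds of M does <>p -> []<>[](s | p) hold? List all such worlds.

Let φ = <>p -> []<>[](s | p). Evaluate φ at each world:
  u (successors {u, t}): φ is true.
  v (successors {v, y, t}): φ is true.
  w (successors {u, v, x, y, z, t, m}): φ is false.
  x (successors {u, v, w, y, z, m}): φ is false.
  y (successors {v}): φ is true.
  z (successors {w, x, z}): φ is false.
  t (successors {u, v, w, y, z, t}): φ is false.
  m (successors {v, w, t}): φ is true.
For instance, at m:
  At m: <>p is true, []<>[](s | p) is true, so <>p -> []<>[](s | p) is true.
    At m: <>p requires p at some successor in {v, w, t}.
      p holds at v, so <>p is true at m.
    At m: []<>[](s | p) requires <>[](s | p) at every successor {v, w, t}.
      At v: <>[](s | p) is true.
      At w: <>[](s | p) is true.
      At t: <>[](s | p) is true.
    So []<>[](s | p) is true at m.
Satisfying worlds: {u, v, y, m}

u, v, y, m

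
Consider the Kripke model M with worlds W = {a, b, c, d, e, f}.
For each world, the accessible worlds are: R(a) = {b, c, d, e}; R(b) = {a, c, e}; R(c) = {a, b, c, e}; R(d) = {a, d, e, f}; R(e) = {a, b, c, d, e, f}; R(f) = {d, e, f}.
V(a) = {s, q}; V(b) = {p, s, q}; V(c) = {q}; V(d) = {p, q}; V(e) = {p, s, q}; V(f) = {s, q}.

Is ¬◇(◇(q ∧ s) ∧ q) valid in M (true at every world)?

No

Let φ = ¬◇(◇(q ∧ s) ∧ q). Evaluate φ at each world:
  a (successors {b, c, d, e}): φ is false.
  b (successors {a, c, e}): φ is false.
  c (successors {a, b, c, e}): φ is false.
  d (successors {a, d, e, f}): φ is false.
  e (successors {a, b, c, d, e, f}): φ is false.
  f (successors {d, e, f}): φ is false.
Detail at a (counterexample):
  At a: ◇(◇(q ∧ s) ∧ q) is true, so ¬◇(◇(q ∧ s) ∧ q) is false.
    At a: ◇(◇(q ∧ s) ∧ q) requires ◇(q ∧ s) ∧ q at some successor in {b, c, d, e}.
      ◇(q ∧ s) ∧ q holds at b, so ◇(◇(q ∧ s) ∧ q) is true at a.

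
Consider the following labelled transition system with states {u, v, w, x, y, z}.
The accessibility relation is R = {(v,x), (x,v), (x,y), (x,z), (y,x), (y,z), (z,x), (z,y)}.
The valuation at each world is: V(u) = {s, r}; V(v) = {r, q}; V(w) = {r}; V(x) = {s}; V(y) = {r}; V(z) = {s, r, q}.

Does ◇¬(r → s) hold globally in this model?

No

Recall that ◇ψ holds at a world iff ψ holds at some accessible world.
Let φ = ◇¬(r → s). Evaluate φ at each world:
  u (successors ∅): φ is false.
  v (successors {x}): φ is false.
  w (successors ∅): φ is false.
  x (successors {v, y, z}): φ is true.
  y (successors {x, z}): φ is false.
  z (successors {x, y}): φ is true.
Detail at u (counterexample):
  At u: no accessible worlds, so ◇¬(r → s) is false.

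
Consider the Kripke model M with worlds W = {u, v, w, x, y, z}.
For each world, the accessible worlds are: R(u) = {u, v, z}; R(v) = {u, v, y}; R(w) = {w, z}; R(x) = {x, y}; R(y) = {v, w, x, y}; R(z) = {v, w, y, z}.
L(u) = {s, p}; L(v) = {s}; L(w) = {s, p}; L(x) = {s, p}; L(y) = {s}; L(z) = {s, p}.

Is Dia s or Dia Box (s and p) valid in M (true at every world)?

Let φ = Dia s or Dia Box (s and p). Evaluate φ at each world:
  u (successors {u, v, z}): φ is true.
  v (successors {u, v, y}): φ is true.
  w (successors {w, z}): φ is true.
  x (successors {x, y}): φ is true.
  y (successors {v, w, x, y}): φ is true.
  z (successors {v, w, y, z}): φ is true.
For instance, at w:
  At w: Dia s is true, Dia Box (s and p) is true, so Dia s or Dia Box (s and p) is true.
    At w: Dia s requires s at some successor in {w, z}.
      s holds at w, so Dia s is true at w.
    At w: Dia Box (s and p) requires Box (s and p) at some successor in {w, z}.
      Box (s and p) holds at w, so Dia Box (s and p) is true at w.

Yes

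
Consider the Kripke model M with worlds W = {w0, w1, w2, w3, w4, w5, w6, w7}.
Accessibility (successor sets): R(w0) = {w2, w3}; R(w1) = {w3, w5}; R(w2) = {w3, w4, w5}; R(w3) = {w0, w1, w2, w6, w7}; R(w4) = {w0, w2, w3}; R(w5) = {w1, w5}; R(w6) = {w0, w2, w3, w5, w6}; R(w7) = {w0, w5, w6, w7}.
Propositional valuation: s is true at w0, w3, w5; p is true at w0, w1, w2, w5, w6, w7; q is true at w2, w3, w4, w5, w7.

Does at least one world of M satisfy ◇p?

Yes

Recall that ◇ψ holds at a world iff ψ holds at some accessible world.
Let φ = ◇p. Evaluate φ at each world:
  w0 (successors {w2, w3}): φ is true.
  w1 (successors {w3, w5}): φ is true.
  w2 (successors {w3, w4, w5}): φ is true.
  w3 (successors {w0, w1, w2, w6, w7}): φ is true.
  w4 (successors {w0, w2, w3}): φ is true.
  w5 (successors {w1, w5}): φ is true.
  w6 (successors {w0, w2, w3, w5, w6}): φ is true.
  w7 (successors {w0, w5, w6, w7}): φ is true.
Detail at w0 (witness):
  At w0: ◇p requires p at some successor in {w2, w3}.
    p holds at w2, so ◇p is true at w0.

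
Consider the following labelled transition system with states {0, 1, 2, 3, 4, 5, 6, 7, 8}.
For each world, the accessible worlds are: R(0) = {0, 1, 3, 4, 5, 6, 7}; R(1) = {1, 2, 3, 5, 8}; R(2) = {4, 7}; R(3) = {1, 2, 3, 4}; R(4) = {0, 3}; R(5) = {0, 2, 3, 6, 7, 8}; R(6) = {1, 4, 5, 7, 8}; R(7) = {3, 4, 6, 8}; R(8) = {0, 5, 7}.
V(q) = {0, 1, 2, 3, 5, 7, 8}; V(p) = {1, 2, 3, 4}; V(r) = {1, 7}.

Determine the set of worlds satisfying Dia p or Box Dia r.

0, 1, 2, 3, 4, 5, 6, 7

Let φ = Dia p or Box Dia r. Evaluate φ at each world:
  0 (successors {0, 1, 3, 4, 5, 6, 7}): φ is true.
  1 (successors {1, 2, 3, 5, 8}): φ is true.
  2 (successors {4, 7}): φ is true.
  3 (successors {1, 2, 3, 4}): φ is true.
  4 (successors {0, 3}): φ is true.
  5 (successors {0, 2, 3, 6, 7, 8}): φ is true.
  6 (successors {1, 4, 5, 7, 8}): φ is true.
  7 (successors {3, 4, 6, 8}): φ is true.
  8 (successors {0, 5, 7}): φ is false.
For instance, at 4:
  At 4: Dia p is true, Box Dia r is true, so Dia p or Box Dia r is true.
    At 4: Dia p requires p at some successor in {0, 3}.
      p holds at 3, so Dia p is true at 4.
    At 4: Box Dia r requires Dia r at every successor {0, 3}.
      At 0: Dia r is true.
      At 3: Dia r is true.
    So Box Dia r is true at 4.
Satisfying worlds: {0, 1, 2, 3, 4, 5, 6, 7}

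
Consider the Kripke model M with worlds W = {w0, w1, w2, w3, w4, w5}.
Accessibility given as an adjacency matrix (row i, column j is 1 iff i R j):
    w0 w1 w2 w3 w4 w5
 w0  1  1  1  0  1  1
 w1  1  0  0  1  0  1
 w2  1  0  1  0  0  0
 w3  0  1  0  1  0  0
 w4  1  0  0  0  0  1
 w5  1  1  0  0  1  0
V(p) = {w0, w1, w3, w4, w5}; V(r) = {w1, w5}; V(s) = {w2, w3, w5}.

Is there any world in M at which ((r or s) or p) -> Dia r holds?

Yes

Let φ = ((r or s) or p) -> Dia r. Evaluate φ at each world:
  w0 (successors {w0, w1, w2, w4, w5}): φ is true.
  w1 (successors {w0, w3, w5}): φ is true.
  w2 (successors {w0, w2}): φ is false.
  w3 (successors {w1, w3}): φ is true.
  w4 (successors {w0, w5}): φ is true.
  w5 (successors {w0, w1, w4}): φ is true.
Detail at w0 (witness):
  At w0: (r or s) or p is true, Dia r is true, so ((r or s) or p) -> Dia r is true.
    At w0: Dia r requires r at some successor in {w0, w1, w2, w4, w5}.
      r holds at w1, so Dia r is true at w0.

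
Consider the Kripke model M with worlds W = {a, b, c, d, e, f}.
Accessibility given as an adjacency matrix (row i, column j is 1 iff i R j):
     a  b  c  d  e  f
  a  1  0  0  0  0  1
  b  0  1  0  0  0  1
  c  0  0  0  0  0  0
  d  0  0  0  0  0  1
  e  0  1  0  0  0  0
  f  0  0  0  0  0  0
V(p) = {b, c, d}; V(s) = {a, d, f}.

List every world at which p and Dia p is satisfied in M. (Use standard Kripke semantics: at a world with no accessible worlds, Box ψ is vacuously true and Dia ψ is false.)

b

Let φ = p and Dia p. Evaluate φ at each world:
  a (successors {a, f}): φ is false.
  b (successors {b, f}): φ is true.
  c (successors ∅): φ is false.
  d (successors {f}): φ is false.
  e (successors {b}): φ is false.
  f (successors ∅): φ is false.
For instance, at a:
  At a: p is false, Dia p is false, so p and Dia p is false.
    At a: Dia p requires p at some successor in {a, f}.
      At a: p is false.
      At f: p is false.
    So Dia p is false at a.
Satisfying worlds: {b}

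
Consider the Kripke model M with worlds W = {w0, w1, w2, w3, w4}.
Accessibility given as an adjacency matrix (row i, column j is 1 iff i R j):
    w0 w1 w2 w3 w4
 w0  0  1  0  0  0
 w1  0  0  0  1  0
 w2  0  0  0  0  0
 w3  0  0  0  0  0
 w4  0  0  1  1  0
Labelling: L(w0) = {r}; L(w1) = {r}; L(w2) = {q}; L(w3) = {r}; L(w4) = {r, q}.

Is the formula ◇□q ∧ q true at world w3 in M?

At w3: ◇□q is false, q is false, so ◇□q ∧ q is false.
  At w3: no accessible worlds, so ◇□q is false.

No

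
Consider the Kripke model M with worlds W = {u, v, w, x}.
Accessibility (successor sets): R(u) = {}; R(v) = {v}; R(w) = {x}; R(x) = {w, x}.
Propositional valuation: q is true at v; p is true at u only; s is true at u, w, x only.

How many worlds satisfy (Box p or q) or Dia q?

Let φ = (Box p or q) or Dia q. Evaluate φ at each world:
  u (successors ∅): φ is true.
  v (successors {v}): φ is true.
  w (successors {x}): φ is false.
  x (successors {w, x}): φ is false.
For instance, at w:
  At w: Box p or q is false, Dia q is false, so (Box p or q) or Dia q is false.
    At w: Box p is false, q is false, so Box p or q is false.
      At w: Box p requires p at every successor {x}.
        p fails at x, so Box p is false at w.
    At w: Dia q requires q at some successor in {x}.
      At x: q is false.
    So Dia q is false at w.
Satisfying worlds: {u, v}

2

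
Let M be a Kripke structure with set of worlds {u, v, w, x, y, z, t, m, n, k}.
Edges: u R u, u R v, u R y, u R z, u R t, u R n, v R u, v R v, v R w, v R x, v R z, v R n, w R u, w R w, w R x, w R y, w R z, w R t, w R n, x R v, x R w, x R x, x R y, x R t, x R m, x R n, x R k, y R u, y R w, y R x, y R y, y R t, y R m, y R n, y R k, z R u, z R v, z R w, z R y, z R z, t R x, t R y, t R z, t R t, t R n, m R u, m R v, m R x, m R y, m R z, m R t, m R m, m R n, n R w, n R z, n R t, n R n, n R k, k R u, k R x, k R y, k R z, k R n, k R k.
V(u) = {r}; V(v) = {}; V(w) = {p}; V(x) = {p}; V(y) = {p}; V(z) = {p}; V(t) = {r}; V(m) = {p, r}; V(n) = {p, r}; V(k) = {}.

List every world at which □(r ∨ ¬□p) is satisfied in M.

Recall that □ψ holds at a world iff ψ holds at every accessible world, and ◇ψ holds iff ψ holds at some accessible world.
Let φ = □(r ∨ ¬□p). Evaluate φ at each world:
  u (successors {u, v, y, z, t, n}): φ is true.
  v (successors {u, v, w, x, z, n}): φ is true.
  w (successors {u, w, x, y, z, t, n}): φ is true.
  x (successors {v, w, x, y, t, m, n, k}): φ is true.
  y (successors {u, w, x, y, t, m, n, k}): φ is true.
  z (successors {u, v, w, y, z}): φ is true.
  t (successors {x, y, z, t, n}): φ is true.
  m (successors {u, v, x, y, z, t, m, n}): φ is true.
  n (successors {w, z, t, n, k}): φ is true.
  k (successors {u, x, y, z, n, k}): φ is true.
For instance, at k:
  At k: □(r ∨ ¬□p) requires r ∨ ¬□p at every successor {u, x, y, z, n, k}.
    At u: r ∨ ¬□p is true.
    At x: r ∨ ¬□p is true.
    At y: r ∨ ¬□p is true.
    At z: r ∨ ¬□p is true.
    At n: r ∨ ¬□p is true.
    At k: r ∨ ¬□p is true.
  So □(r ∨ ¬□p) is true at k.
Satisfying worlds: {u, v, w, x, y, z, t, m, n, k}

u, v, w, x, y, z, t, m, n, k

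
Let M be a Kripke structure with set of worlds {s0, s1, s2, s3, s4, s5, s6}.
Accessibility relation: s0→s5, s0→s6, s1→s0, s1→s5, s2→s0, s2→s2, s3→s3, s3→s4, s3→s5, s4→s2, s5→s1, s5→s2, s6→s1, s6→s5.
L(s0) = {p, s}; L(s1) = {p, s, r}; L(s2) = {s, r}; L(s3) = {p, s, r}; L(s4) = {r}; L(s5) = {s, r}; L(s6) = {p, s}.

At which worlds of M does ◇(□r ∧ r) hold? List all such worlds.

s0, s1, s3, s6

Recall that □ψ holds at a world iff ψ holds at every accessible world, and ◇ψ holds iff ψ holds at some accessible world.
Let φ = ◇(□r ∧ r). Evaluate φ at each world:
  s0 (successors {s5, s6}): φ is true.
  s1 (successors {s0, s5}): φ is true.
  s2 (successors {s0, s2}): φ is false.
  s3 (successors {s3, s4, s5}): φ is true.
  s4 (successors {s2}): φ is false.
  s5 (successors {s1, s2}): φ is false.
  s6 (successors {s1, s5}): φ is true.
For instance, at s5:
  At s5: ◇(□r ∧ r) requires □r ∧ r at some successor in {s1, s2}.
    At s1: □r ∧ r is false.
    At s2: □r ∧ r is false.
  So ◇(□r ∧ r) is false at s5.
Satisfying worlds: {s0, s1, s3, s6}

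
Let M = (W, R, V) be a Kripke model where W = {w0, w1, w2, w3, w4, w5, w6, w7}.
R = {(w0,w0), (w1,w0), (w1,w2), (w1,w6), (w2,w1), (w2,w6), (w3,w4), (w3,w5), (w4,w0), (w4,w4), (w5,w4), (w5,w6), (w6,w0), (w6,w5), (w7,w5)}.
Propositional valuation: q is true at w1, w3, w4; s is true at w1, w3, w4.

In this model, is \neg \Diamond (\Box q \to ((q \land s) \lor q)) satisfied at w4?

Recall that \Box ψ holds at a world iff ψ holds at every accessible world, and \Diamond ψ holds iff ψ holds at some accessible world.
At w4: \Diamond (\Box q \to ((q \land s) \lor q)) is true, so \neg \Diamond (\Box q \to ((q \land s) \lor q)) is false.
  At w4: \Diamond (\Box q \to ((q \land s) \lor q)) requires \Box q \to ((q \land s) \lor q) at some successor in {w0, w4}.
    \Box q \to ((q \land s) \lor q) holds at w0, so \Diamond (\Box q \to ((q \land s) \lor q)) is true at w4.
      At w0: \Box q is false, (q \land s) \lor q is false, so \Box q \to ((q \land s) \lor q) is true.

No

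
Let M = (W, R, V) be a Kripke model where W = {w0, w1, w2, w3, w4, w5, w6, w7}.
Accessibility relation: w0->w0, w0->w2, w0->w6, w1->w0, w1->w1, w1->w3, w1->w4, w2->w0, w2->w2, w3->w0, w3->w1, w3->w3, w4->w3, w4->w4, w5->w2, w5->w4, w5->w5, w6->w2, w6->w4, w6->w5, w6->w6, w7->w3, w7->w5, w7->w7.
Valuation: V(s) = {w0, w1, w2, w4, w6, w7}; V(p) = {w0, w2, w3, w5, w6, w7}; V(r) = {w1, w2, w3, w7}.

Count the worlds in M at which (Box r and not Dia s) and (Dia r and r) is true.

0

Recall that Box ψ holds at a world iff ψ holds at every accessible world, and Dia ψ holds iff ψ holds at some accessible world.
Let φ = (Box r and not Dia s) and (Dia r and r). Evaluate φ at each world:
  w0 (successors {w0, w2, w6}): φ is false.
  w1 (successors {w0, w1, w3, w4}): φ is false.
  w2 (successors {w0, w2}): φ is false.
  w3 (successors {w0, w1, w3}): φ is false.
  w4 (successors {w3, w4}): φ is false.
  w5 (successors {w2, w4, w5}): φ is false.
  w6 (successors {w2, w4, w5, w6}): φ is false.
  w7 (successors {w3, w5, w7}): φ is false.
For instance, at w4:
  At w4: Box r and not Dia s is false, Dia r and r is false, so (Box r and not Dia s) and (Dia r and r) is false.
    At w4: Box r is false, not Dia s is false, so Box r and not Dia s is false.
      At w4: Box r requires r at every successor {w3, w4}.
        r fails at w4, so Box r is false at w4.
      At w4: Dia s is true, so not Dia s is false.
    At w4: Dia r is true, r is false, so Dia r and r is false.
      At w4: Dia r requires r at some successor in {w3, w4}.
        r holds at w3, so Dia r is true at w4.
Satisfying worlds: none.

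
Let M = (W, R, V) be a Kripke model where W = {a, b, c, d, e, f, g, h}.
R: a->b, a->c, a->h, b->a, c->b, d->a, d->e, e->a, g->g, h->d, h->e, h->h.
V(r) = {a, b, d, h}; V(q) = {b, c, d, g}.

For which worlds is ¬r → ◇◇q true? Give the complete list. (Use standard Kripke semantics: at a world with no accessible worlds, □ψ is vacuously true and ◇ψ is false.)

Let φ = ¬r → ◇◇q. Evaluate φ at each world:
  a (successors {b, c, h}): φ is true.
  b (successors {a}): φ is true.
  c (successors {b}): φ is false.
  d (successors {a, e}): φ is true.
  e (successors {a}): φ is true.
  f (successors ∅): φ is false.
  g (successors {g}): φ is true.
  h (successors {d, e, h}): φ is true.
For instance, at g:
  At g: ¬r is true, ◇◇q is true, so ¬r → ◇◇q is true.
    At g: ◇◇q requires ◇q at some successor in {g}.
      ◇q holds at g, so ◇◇q is true at g.
Satisfying worlds: {a, b, d, e, g, h}

a, b, d, e, g, h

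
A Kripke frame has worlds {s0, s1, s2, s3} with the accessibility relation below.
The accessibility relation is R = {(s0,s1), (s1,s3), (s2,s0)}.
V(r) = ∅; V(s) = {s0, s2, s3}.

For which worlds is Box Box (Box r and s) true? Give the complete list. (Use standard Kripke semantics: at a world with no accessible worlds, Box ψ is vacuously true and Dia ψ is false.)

Let φ = Box Box (Box r and s). Evaluate φ at each world:
  s0 (successors {s1}): φ is true.
  s1 (successors {s3}): φ is true.
  s2 (successors {s0}): φ is false.
  s3 (successors ∅): φ is true.
For instance, at s0:
  At s0: Box Box (Box r and s) requires Box (Box r and s) at every successor {s1}.
      At s1: Box (Box r and s) requires Box r and s at every successor {s3}.
        At s3: Box r and s is true.
      So Box (Box r and s) is true at s1.
  So Box Box (Box r and s) is true at s0.
Satisfying worlds: {s0, s1, s3}

s0, s1, s3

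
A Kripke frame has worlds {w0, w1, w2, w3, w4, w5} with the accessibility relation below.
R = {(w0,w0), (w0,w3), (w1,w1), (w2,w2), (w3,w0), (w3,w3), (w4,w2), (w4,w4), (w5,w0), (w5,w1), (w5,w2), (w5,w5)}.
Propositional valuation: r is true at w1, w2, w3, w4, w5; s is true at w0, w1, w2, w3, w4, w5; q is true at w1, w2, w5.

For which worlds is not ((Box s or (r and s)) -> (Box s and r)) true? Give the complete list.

w0

Let φ = not ((Box s or (r and s)) -> (Box s and r)). Evaluate φ at each world:
  w0 (successors {w0, w3}): φ is true.
  w1 (successors {w1}): φ is false.
  w2 (successors {w2}): φ is false.
  w3 (successors {w0, w3}): φ is false.
  w4 (successors {w2, w4}): φ is false.
  w5 (successors {w0, w1, w2, w5}): φ is false.
For instance, at w4:
  At w4: (Box s or (r and s)) -> (Box s and r) is true, so not ((Box s or (r and s)) -> (Box s and r)) is false.
    At w4: Box s or (r and s) is true, Box s and r is true, so (Box s or (r and s)) -> (Box s and r) is true.
      At w4: Box s is true, r and s is true, so Box s or (r and s) is true.
      At w4: Box s is true, r is true, so Box s and r is true.
Satisfying worlds: {w0}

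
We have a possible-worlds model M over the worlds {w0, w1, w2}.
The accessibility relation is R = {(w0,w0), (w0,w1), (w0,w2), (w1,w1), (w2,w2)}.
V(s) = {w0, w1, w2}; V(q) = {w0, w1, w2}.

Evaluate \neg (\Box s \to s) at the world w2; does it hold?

No

Recall that \Box ψ holds at a world iff ψ holds at every accessible world, and \Diamond ψ holds iff ψ holds at some accessible world.
At w2: \Box s \to s is true, so \neg (\Box s \to s) is false.
  At w2: \Box s is true, s is true, so \Box s \to s is true.
    At w2: \Box s requires s at every successor {w2}.
      At w2: s is true.
    So \Box s is true at w2.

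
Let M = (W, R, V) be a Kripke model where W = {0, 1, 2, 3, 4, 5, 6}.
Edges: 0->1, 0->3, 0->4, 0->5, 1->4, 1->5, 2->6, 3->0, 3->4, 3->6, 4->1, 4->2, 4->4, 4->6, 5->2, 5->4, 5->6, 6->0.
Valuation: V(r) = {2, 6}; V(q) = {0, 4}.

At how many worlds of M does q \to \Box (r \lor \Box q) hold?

Recall that \Box ψ holds at a world iff ψ holds at every accessible world, and \Diamond ψ holds iff ψ holds at some accessible world.
Let φ = q \to \Box (r \lor \Box q). Evaluate φ at each world:
  0 (successors {1, 3, 4, 5}): φ is false.
  1 (successors {4, 5}): φ is true.
  2 (successors {6}): φ is true.
  3 (successors {0, 4, 6}): φ is true.
  4 (successors {1, 2, 4, 6}): φ is false.
  5 (successors {2, 4, 6}): φ is true.
  6 (successors {0}): φ is true.
For instance, at 1:
  At 1: q is false, \Box (r \lor \Box q) is false, so q \to \Box (r \lor \Box q) is true.
    At 1: \Box (r \lor \Box q) requires r \lor \Box q at every successor {4, 5}.
      r \lor \Box q fails at 4, so \Box (r \lor \Box q) is false at 1.
Satisfying worlds: {1, 2, 3, 5, 6}

5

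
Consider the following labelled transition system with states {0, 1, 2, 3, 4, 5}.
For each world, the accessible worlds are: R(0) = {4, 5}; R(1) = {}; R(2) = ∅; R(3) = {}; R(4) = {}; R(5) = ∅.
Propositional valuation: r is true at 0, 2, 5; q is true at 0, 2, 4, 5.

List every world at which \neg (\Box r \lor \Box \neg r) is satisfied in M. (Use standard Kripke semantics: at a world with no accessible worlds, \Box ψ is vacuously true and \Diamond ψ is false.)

Recall that \Box ψ holds at a world iff ψ holds at every accessible world, and \Diamond ψ holds iff ψ holds at some accessible world.
Let φ = \neg (\Box r \lor \Box \neg r). Evaluate φ at each world:
  0 (successors {4, 5}): φ is true.
  1 (successors ∅): φ is false.
  2 (successors ∅): φ is false.
  3 (successors ∅): φ is false.
  4 (successors ∅): φ is false.
  5 (successors ∅): φ is false.
For instance, at 0:
  At 0: \Box r \lor \Box \neg r is false, so \neg (\Box r \lor \Box \neg r) is true.
    At 0: \Box r is false, \Box \neg r is false, so \Box r \lor \Box \neg r is false.
      At 0: \Box r requires r at every successor {4, 5}.
        r fails at 4, so \Box r is false at 0.
      At 0: \Box \neg r requires \neg r at every successor {4, 5}.
        \neg r fails at 5, so \Box \neg r is false at 0.
Satisfying worlds: {0}

0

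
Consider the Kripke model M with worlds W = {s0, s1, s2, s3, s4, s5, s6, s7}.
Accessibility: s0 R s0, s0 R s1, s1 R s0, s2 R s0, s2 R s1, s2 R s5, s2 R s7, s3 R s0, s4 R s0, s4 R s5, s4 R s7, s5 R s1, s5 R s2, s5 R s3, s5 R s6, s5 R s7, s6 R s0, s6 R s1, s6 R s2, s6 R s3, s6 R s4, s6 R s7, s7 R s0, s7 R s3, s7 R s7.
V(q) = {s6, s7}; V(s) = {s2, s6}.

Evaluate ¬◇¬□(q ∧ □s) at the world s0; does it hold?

No

Recall that □ψ holds at a world iff ψ holds at every accessible world, and ◇ψ holds iff ψ holds at some accessible world.
At s0: ◇¬□(q ∧ □s) is true, so ¬◇¬□(q ∧ □s) is false.
  At s0: ◇¬□(q ∧ □s) requires ¬□(q ∧ □s) at some successor in {s0, s1}.
    ¬□(q ∧ □s) holds at s0, so ◇¬□(q ∧ □s) is true at s0.
      At s0: □(q ∧ □s) is false, so ¬□(q ∧ □s) is true.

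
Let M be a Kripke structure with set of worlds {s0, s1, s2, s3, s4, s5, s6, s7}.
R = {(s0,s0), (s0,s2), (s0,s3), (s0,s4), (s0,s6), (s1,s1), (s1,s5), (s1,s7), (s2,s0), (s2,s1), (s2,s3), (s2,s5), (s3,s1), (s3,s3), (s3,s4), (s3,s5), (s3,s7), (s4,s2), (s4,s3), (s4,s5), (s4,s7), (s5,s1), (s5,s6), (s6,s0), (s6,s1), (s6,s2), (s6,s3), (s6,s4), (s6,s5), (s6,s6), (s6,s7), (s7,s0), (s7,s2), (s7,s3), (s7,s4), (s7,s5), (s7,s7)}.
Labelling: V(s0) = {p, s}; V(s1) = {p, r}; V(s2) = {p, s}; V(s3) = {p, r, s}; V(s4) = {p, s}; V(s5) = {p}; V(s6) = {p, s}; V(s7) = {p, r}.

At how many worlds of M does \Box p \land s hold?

5

Let φ = \Box p \land s. Evaluate φ at each world:
  s0 (successors {s0, s2, s3, s4, s6}): φ is true.
  s1 (successors {s1, s5, s7}): φ is false.
  s2 (successors {s0, s1, s3, s5}): φ is true.
  s3 (successors {s1, s3, s4, s5, s7}): φ is true.
  s4 (successors {s2, s3, s5, s7}): φ is true.
  s5 (successors {s1, s6}): φ is false.
  s6 (successors {s0, s1, s2, s3, s4, s5, s6, s7}): φ is true.
  s7 (successors {s0, s2, s3, s4, s5, s7}): φ is false.
For instance, at s5:
  At s5: \Box p is true, s is false, so \Box p \land s is false.
    At s5: \Box p requires p at every successor {s1, s6}.
      At s1: p is true.
      At s6: p is true.
    So \Box p is true at s5.
Satisfying worlds: {s0, s2, s3, s4, s6}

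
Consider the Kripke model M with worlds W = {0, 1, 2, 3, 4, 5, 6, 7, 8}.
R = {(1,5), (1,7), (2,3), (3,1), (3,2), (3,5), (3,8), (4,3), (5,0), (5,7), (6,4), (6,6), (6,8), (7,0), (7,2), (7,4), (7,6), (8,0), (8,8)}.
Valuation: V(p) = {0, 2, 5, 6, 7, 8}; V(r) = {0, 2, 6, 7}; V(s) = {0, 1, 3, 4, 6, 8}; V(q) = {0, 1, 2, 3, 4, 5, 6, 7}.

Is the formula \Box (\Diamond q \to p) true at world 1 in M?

Yes

At 1: \Box (\Diamond q \to p) requires \Diamond q \to p at every successor {5, 7}.
    At 5: \Diamond q is true, p is true, so \Diamond q \to p is true.
      At 5: \Diamond q requires q at some successor in {0, 7}.
        q holds at 0, so \Diamond q is true at 5.
    At 7: \Diamond q is true, p is true, so \Diamond q \to p is true.
      At 7: \Diamond q requires q at some successor in {0, 2, 4, 6}.
        q holds at 0, so \Diamond q is true at 7.
So \Box (\Diamond q \to p) is true at 1.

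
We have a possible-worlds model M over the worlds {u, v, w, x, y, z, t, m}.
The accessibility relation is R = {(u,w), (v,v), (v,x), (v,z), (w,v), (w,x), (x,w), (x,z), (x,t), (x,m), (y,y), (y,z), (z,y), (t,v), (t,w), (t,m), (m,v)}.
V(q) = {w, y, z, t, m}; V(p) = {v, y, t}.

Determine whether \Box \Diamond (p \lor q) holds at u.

Yes

At u: \Box \Diamond (p \lor q) requires \Diamond (p \lor q) at every successor {w}.
    At w: \Diamond (p \lor q) requires p \lor q at some successor in {v, x}.
      p \lor q holds at v, so \Diamond (p \lor q) is true at w.
So \Box \Diamond (p \lor q) is true at u.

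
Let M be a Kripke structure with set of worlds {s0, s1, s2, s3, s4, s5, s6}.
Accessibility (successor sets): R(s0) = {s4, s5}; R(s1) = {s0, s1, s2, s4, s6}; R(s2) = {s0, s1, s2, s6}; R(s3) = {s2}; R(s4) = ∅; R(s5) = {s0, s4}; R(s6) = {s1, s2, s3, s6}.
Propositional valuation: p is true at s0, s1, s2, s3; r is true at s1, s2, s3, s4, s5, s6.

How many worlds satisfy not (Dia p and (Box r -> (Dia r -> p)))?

3

Let φ = not (Dia p and (Box r -> (Dia r -> p))). Evaluate φ at each world:
  s0 (successors {s4, s5}): φ is true.
  s1 (successors {s0, s1, s2, s4, s6}): φ is false.
  s2 (successors {s0, s1, s2, s6}): φ is false.
  s3 (successors {s2}): φ is false.
  s4 (successors ∅): φ is true.
  s5 (successors {s0, s4}): φ is false.
  s6 (successors {s1, s2, s3, s6}): φ is true.
For instance, at s2:
  At s2: Dia p and (Box r -> (Dia r -> p)) is true, so not (Dia p and (Box r -> (Dia r -> p))) is false.
    At s2: Dia p is true, Box r -> (Dia r -> p) is true, so Dia p and (Box r -> (Dia r -> p)) is true.
      At s2: Dia p requires p at some successor in {s0, s1, s2, s6}.
        p holds at s0, so Dia p is true at s2.
      At s2: Box r is false, Dia r -> p is true, so Box r -> (Dia r -> p) is true.
Satisfying worlds: {s0, s4, s6}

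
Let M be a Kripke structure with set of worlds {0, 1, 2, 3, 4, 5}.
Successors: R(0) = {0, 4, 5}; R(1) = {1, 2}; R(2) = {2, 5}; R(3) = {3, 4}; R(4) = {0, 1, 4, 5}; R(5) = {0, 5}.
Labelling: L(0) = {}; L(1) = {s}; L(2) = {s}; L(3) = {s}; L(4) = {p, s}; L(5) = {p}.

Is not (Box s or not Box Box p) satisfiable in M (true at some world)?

No

Let φ = not (Box s or not Box Box p). Evaluate φ at each world:
  0 (successors {0, 4, 5}): φ is false.
  1 (successors {1, 2}): φ is false.
  2 (successors {2, 5}): φ is false.
  3 (successors {3, 4}): φ is false.
  4 (successors {0, 1, 4, 5}): φ is false.
  5 (successors {0, 5}): φ is false.
For instance, at 3:
  At 3: Box s or not Box Box p is true, so not (Box s or not Box Box p) is false.
    At 3: Box s is true, not Box Box p is true, so Box s or not Box Box p is true.
      At 3: Box s requires s at every successor {3, 4}.
        At 3: s is true.
        At 4: s is true.
      So Box s is true at 3.
      At 3: Box Box p is false, so not Box Box p is true.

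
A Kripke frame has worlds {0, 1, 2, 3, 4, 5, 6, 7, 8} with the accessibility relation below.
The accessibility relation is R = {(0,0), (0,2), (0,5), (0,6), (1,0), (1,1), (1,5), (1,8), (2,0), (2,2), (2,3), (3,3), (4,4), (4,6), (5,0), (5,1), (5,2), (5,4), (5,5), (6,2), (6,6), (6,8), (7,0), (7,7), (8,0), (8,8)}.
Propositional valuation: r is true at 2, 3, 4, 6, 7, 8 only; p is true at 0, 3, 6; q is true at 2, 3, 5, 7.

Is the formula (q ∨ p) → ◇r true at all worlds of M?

Yes

Recall that ◇ψ holds at a world iff ψ holds at some accessible world.
Let φ = (q ∨ p) → ◇r. Evaluate φ at each world:
  0 (successors {0, 2, 5, 6}): φ is true.
  1 (successors {0, 1, 5, 8}): φ is true.
  2 (successors {0, 2, 3}): φ is true.
  3 (successors {3}): φ is true.
  4 (successors {4, 6}): φ is true.
  5 (successors {0, 1, 2, 4, 5}): φ is true.
  6 (successors {2, 6, 8}): φ is true.
  7 (successors {0, 7}): φ is true.
  8 (successors {0, 8}): φ is true.
For instance, at 3:
  At 3: q ∨ p is true, ◇r is true, so (q ∨ p) → ◇r is true.
    At 3: ◇r requires r at some successor in {3}.
      r holds at 3, so ◇r is true at 3.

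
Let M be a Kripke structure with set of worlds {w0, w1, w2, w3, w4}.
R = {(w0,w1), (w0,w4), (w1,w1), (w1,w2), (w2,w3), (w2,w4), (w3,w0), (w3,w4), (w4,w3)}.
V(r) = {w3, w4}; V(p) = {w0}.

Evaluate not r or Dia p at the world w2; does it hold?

Recall that Dia ψ holds at a world iff ψ holds at some accessible world.
At w2: not r is true, Dia p is false, so not r or Dia p is true.
  At w2: Dia p requires p at some successor in {w3, w4}.
    At w3: p is false.
    At w4: p is false.
  So Dia p is false at w2.

Yes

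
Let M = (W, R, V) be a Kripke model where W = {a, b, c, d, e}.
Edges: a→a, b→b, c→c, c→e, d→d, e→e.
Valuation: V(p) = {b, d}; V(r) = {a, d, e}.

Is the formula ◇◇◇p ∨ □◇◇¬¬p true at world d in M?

At d: ◇◇◇p is true, □◇◇¬¬p is true, so ◇◇◇p ∨ □◇◇¬¬p is true.
  At d: ◇◇◇p requires ◇◇p at some successor in {d}.
    ◇◇p holds at d, so ◇◇◇p is true at d.
      At d: ◇◇p requires ◇p at some successor in {d}.
        ◇p holds at d, so ◇◇p is true at d.
  At d: □◇◇¬¬p requires ◇◇¬¬p at every successor {d}.
      At d: ◇◇¬¬p requires ◇¬¬p at some successor in {d}.
        ◇¬¬p holds at d, so ◇◇¬¬p is true at d.
  So □◇◇¬¬p is true at d.

Yes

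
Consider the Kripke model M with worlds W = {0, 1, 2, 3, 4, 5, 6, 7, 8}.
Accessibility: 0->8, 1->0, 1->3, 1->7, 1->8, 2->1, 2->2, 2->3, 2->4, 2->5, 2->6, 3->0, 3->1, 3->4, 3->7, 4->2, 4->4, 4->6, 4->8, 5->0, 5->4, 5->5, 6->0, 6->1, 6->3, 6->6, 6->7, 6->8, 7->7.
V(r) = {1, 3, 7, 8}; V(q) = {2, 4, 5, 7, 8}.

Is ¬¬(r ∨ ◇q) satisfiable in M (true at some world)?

Yes

Let φ = ¬¬(r ∨ ◇q). Evaluate φ at each world:
  0 (successors {8}): φ is true.
  1 (successors {0, 3, 7, 8}): φ is true.
  2 (successors {1, 2, 3, 4, 5, 6}): φ is true.
  3 (successors {0, 1, 4, 7}): φ is true.
  4 (successors {2, 4, 6, 8}): φ is true.
  5 (successors {0, 4, 5}): φ is true.
  6 (successors {0, 1, 3, 6, 7, 8}): φ is true.
  7 (successors {7}): φ is true.
  8 (successors ∅): φ is true.
Detail at 0 (witness):
  At 0: ¬(r ∨ ◇q) is false, so ¬¬(r ∨ ◇q) is true.
    At 0: r ∨ ◇q is true, so ¬(r ∨ ◇q) is false.
      At 0: r is false, ◇q is true, so r ∨ ◇q is true.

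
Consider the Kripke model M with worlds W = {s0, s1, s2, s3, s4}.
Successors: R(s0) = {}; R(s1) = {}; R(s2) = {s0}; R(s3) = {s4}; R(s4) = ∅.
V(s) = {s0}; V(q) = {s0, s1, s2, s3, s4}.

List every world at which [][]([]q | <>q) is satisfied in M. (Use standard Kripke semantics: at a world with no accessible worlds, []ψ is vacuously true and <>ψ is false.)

Let φ = [][]([]q | <>q). Evaluate φ at each world:
  s0 (successors ∅): φ is true.
  s1 (successors ∅): φ is true.
  s2 (successors {s0}): φ is true.
  s3 (successors {s4}): φ is true.
  s4 (successors ∅): φ is true.
For instance, at s2:
  At s2: [][]([]q | <>q) requires []([]q | <>q) at every successor {s0}.
      At s0: no accessible worlds, so []([]q | <>q) holds vacuously.
  So [][]([]q | <>q) is true at s2.
Satisfying worlds: {s0, s1, s2, s3, s4}

s0, s1, s2, s3, s4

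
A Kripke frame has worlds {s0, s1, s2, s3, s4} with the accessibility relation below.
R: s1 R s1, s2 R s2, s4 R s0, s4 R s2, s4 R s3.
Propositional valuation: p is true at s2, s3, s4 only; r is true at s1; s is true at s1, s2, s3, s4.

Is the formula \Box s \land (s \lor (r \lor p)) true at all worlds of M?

Let φ = \Box s \land (s \lor (r \lor p)). Evaluate φ at each world:
  s0 (successors ∅): φ is false.
  s1 (successors {s1}): φ is true.
  s2 (successors {s2}): φ is true.
  s3 (successors ∅): φ is true.
  s4 (successors {s0, s2, s3}): φ is false.
Detail at s0 (counterexample):
  At s0: \Box s is true, s \lor (r \lor p) is false, so \Box s \land (s \lor (r \lor p)) is false.
    At s0: no accessible worlds, so \Box s holds vacuously.

No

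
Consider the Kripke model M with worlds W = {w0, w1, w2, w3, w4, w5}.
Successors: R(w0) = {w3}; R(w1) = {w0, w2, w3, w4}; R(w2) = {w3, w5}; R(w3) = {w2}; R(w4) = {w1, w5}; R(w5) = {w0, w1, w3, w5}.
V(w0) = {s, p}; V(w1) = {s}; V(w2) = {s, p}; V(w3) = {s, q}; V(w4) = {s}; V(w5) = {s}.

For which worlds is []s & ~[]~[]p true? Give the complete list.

Let φ = []s & ~[]~[]p. Evaluate φ at each world:
  w0 (successors {w3}): φ is true.
  w1 (successors {w0, w2, w3, w4}): φ is true.
  w2 (successors {w3, w5}): φ is true.
  w3 (successors {w2}): φ is false.
  w4 (successors {w1, w5}): φ is false.
  w5 (successors {w0, w1, w3, w5}): φ is true.
For instance, at w3:
  At w3: []s is true, ~[]~[]p is false, so []s & ~[]~[]p is false.
    At w3: []s requires s at every successor {w2}.
      At w2: s is true.
    So []s is true at w3.
    At w3: []~[]p is true, so ~[]~[]p is false.
      At w3: []~[]p requires ~[]p at every successor {w2}.
        At w2: ~[]p is true.
      So []~[]p is true at w3.
Satisfying worlds: {w0, w1, w2, w5}

w0, w1, w2, w5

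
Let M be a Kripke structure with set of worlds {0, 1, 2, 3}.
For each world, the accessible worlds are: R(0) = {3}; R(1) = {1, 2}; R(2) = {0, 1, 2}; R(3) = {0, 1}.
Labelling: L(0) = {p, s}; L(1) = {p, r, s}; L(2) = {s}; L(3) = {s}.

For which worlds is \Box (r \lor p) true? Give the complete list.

Recall that \Box ψ holds at a world iff ψ holds at every accessible world, and \Diamond ψ holds iff ψ holds at some accessible world.
Let φ = \Box (r \lor p). Evaluate φ at each world:
  0 (successors {3}): φ is false.
  1 (successors {1, 2}): φ is false.
  2 (successors {0, 1, 2}): φ is false.
  3 (successors {0, 1}): φ is true.
For instance, at 3:
  At 3: \Box (r \lor p) requires r \lor p at every successor {0, 1}.
    At 0: r \lor p is true.
    At 1: r \lor p is true.
  So \Box (r \lor p) is true at 3.
Satisfying worlds: {3}

3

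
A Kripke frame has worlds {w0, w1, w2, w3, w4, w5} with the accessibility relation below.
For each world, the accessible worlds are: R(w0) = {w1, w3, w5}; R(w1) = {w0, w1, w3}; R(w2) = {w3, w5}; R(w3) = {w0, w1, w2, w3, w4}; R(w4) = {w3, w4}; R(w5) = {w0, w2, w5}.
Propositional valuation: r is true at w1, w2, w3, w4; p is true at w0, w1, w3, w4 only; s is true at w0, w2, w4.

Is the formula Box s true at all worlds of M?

No

Let φ = Box s. Evaluate φ at each world:
  w0 (successors {w1, w3, w5}): φ is false.
  w1 (successors {w0, w1, w3}): φ is false.
  w2 (successors {w3, w5}): φ is false.
  w3 (successors {w0, w1, w2, w3, w4}): φ is false.
  w4 (successors {w3, w4}): φ is false.
  w5 (successors {w0, w2, w5}): φ is false.
Detail at w0 (counterexample):
  At w0: Box s requires s at every successor {w1, w3, w5}.
    s fails at w1, so Box s is false at w0.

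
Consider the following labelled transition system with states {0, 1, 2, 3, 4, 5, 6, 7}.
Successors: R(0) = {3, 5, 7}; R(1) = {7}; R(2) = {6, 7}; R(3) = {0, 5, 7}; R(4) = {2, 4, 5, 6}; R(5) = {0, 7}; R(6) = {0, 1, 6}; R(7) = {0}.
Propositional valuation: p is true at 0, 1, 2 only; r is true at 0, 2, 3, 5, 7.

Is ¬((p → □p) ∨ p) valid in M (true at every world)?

No

Let φ = ¬((p → □p) ∨ p). Evaluate φ at each world:
  0 (successors {3, 5, 7}): φ is false.
  1 (successors {7}): φ is false.
  2 (successors {6, 7}): φ is false.
  3 (successors {0, 5, 7}): φ is false.
  4 (successors {2, 4, 5, 6}): φ is false.
  5 (successors {0, 7}): φ is false.
  6 (successors {0, 1, 6}): φ is false.
  7 (successors {0}): φ is false.
Detail at 0 (counterexample):
  At 0: (p → □p) ∨ p is true, so ¬((p → □p) ∨ p) is false.
    At 0: p → □p is false, p is true, so (p → □p) ∨ p is true.
      At 0: p is true, □p is false, so p → □p is false.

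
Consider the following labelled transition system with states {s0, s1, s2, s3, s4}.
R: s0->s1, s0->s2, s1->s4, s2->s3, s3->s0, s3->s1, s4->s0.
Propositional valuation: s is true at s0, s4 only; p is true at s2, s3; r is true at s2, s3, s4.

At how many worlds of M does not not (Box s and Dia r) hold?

1

Let φ = not not (Box s and Dia r). Evaluate φ at each world:
  s0 (successors {s1, s2}): φ is false.
  s1 (successors {s4}): φ is true.
  s2 (successors {s3}): φ is false.
  s3 (successors {s0, s1}): φ is false.
  s4 (successors {s0}): φ is false.
For instance, at s3:
  At s3: not (Box s and Dia r) is true, so not not (Box s and Dia r) is false.
    At s3: Box s and Dia r is false, so not (Box s and Dia r) is true.
      At s3: Box s is false, Dia r is false, so Box s and Dia r is false.
Satisfying worlds: {s1}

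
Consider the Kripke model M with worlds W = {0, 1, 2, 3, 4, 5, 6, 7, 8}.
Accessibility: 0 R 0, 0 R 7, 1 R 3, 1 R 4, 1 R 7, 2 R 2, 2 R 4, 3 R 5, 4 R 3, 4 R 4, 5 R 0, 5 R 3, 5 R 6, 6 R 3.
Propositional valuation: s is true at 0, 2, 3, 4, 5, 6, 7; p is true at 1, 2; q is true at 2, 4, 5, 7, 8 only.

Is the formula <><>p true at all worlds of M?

Recall that <>ψ holds at a world iff ψ holds at some accessible world.
Let φ = <><>p. Evaluate φ at each world:
  0 (successors {0, 7}): φ is false.
  1 (successors {3, 4, 7}): φ is false.
  2 (successors {2, 4}): φ is true.
  3 (successors {5}): φ is false.
  4 (successors {3, 4}): φ is false.
  5 (successors {0, 3, 6}): φ is false.
  6 (successors {3}): φ is false.
  7 (successors ∅): φ is false.
  8 (successors ∅): φ is false.
Detail at 0 (counterexample):
  At 0: <><>p requires <>p at some successor in {0, 7}.
    At 0: <>p is false.
    At 7: <>p is false.
  So <><>p is false at 0.

No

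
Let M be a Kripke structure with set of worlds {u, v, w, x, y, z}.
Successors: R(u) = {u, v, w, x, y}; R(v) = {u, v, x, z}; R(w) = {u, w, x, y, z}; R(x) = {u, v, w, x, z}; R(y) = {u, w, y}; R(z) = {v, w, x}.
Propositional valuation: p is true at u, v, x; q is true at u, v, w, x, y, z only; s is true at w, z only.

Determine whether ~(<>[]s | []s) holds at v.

At v: <>[]s | []s is false, so ~(<>[]s | []s) is true.
  At v: <>[]s is false, []s is false, so <>[]s | []s is false.
    At v: <>[]s requires []s at some successor in {u, v, x, z}.
      At u: []s is false.
      At v: []s is false.
      At x: []s is false.
      At z: []s is false.
    So <>[]s is false at v.
    At v: []s requires s at every successor {u, v, x, z}.
      s fails at u, so []s is false at v.

Yes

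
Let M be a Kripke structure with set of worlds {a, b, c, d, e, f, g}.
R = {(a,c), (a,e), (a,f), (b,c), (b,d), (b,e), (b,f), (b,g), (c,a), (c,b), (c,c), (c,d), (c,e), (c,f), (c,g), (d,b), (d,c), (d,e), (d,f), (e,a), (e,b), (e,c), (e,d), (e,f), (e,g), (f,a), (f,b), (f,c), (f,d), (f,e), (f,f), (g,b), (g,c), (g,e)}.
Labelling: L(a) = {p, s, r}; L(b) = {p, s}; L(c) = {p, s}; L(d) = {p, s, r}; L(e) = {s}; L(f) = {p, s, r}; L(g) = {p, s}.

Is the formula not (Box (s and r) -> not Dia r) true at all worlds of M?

No

Recall that Box ψ holds at a world iff ψ holds at every accessible world, and Dia ψ holds iff ψ holds at some accessible world.
Let φ = not (Box (s and r) -> not Dia r). Evaluate φ at each world:
  a (successors {c, e, f}): φ is false.
  b (successors {c, d, e, f, g}): φ is false.
  c (successors {a, b, c, d, e, f, g}): φ is false.
  d (successors {b, c, e, f}): φ is false.
  e (successors {a, b, c, d, f, g}): φ is false.
  f (successors {a, b, c, d, e, f}): φ is false.
  g (successors {b, c, e}): φ is false.
Detail at a (counterexample):
  At a: Box (s and r) -> not Dia r is true, so not (Box (s and r) -> not Dia r) is false.
    At a: Box (s and r) is false, not Dia r is false, so Box (s and r) -> not Dia r is true.
      At a: Box (s and r) requires s and r at every successor {c, e, f}.
        s and r fails at c, so Box (s and r) is false at a.
      At a: Dia r is true, so not Dia r is false.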